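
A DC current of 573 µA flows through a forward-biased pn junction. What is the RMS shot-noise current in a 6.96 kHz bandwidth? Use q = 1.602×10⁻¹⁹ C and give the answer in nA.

1.13 nA

I_n = √(2qI·B)
2qI·B = 2 × 1.602×10⁻¹⁹ × 5.73×10⁻⁴ × 6.96×10³ = 1.28×10⁻¹⁸ A²
I_n = √(1.28×10⁻¹⁸) = 1.13×10⁻⁹ A = 1.13 nA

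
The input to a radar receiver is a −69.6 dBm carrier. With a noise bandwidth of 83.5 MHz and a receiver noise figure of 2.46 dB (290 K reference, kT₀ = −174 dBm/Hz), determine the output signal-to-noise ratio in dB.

Noise floor: N = −174 + 10 log₁₀(B) + NF
10 log₁₀(8.35×10⁷) = 79.22 dB
N = −174 + 79.22 + 2.46 = −92.32 dBm
SNR = P_sig − N = −69.6 − (−92.32) = 22.72 dB → 22.7 dB

22.7 dB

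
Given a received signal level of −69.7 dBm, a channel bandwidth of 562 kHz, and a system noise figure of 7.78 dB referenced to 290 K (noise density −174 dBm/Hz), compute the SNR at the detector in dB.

Noise floor: N = −174 + 10 log₁₀(B) + NF
10 log₁₀(5.62×10⁵) = 57.5 dB
N = −174 + 57.5 + 7.78 = −108.72 dBm
SNR = P_sig − N = −69.7 − (−108.72) = 39.02 dB → 39.0 dB

39.0 dB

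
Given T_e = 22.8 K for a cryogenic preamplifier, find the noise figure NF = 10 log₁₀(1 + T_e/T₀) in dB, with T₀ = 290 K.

F = 1 + T_e/T₀ = 1 + 22.8/290 = 1.07862
NF = 10 log₁₀(1.07862) = 0.329 dB

0.329 dB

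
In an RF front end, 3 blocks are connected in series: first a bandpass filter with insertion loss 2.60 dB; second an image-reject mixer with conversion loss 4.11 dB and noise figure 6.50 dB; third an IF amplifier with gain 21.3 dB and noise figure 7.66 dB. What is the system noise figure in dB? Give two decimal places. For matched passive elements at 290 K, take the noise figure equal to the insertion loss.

Convert to linear (a loss of L dB is a gain of −L dB): F_i = 10^(NF_i/10), G_i = 10^(G_i,dB/10)
  Stage 1: F_1 = 10^(2.60/10) = 1.820, G_1 = 10^(−2.60/10) = 0.5495
  Stage 2: F_2 = 10^(6.50/10) = 4.467, G_2 = 10^(−4.11/10) = 0.3882
  Stage 3: F_3 = 10^(7.66/10) = 5.834, G_3 = 10^(21.3/10) = 134.9
Friis cascade:
  F = 1.820 + (4.467 − 1)/0.5495 + (5.834 − 1)/0.2133 = 30.79
NF = 10 log₁₀(30.79) = 14.88 dB

14.88 dB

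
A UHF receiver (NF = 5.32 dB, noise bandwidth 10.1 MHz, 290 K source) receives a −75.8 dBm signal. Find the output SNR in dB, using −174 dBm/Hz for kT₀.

22.8 dB

Noise floor: N = −174 + 10 log₁₀(B) + NF
10 log₁₀(1.01×10⁷) = 70.04 dB
N = −174 + 70.04 + 5.32 = −98.64 dBm
SNR = P_sig − N = −75.8 − (−98.64) = 22.84 dB → 22.8 dB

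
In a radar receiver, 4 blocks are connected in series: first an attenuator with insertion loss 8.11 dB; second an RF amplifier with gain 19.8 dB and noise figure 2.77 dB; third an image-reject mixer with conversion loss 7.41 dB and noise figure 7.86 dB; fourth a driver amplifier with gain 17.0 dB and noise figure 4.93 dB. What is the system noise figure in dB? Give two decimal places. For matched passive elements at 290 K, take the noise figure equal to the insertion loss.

Convert to linear (a loss of L dB is a gain of −L dB): F_i = 10^(NF_i/10), G_i = 10^(G_i,dB/10)
  Stage 1: F_1 = 10^(8.11/10) = 6.471, G_1 = 10^(−8.11/10) = 0.1545
  Stage 2: F_2 = 10^(2.77/10) = 1.892, G_2 = 10^(19.8/10) = 95.50
  Stage 3: F_3 = 10^(7.86/10) = 6.109, G_3 = 10^(−7.41/10) = 0.1816
  Stage 4: F_4 = 10^(4.93/10) = 3.112, G_4 = 10^(17.0/10) = 50.12
Friis cascade:
  F = 6.471 + (1.892 − 1)/0.1545 + (6.109 − 1)/14.76 + (3.112 − 1)/2.679 = 13.38
NF = 10 log₁₀(13.38) = 11.26 dB

11.26 dB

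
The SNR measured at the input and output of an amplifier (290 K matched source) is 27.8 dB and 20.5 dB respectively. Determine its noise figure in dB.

7.3 dB

NF (dB) = SNR_in(dB) − SNR_out(dB) when the source is at T₀
NF = 27.8 − 20.5 = 7.3 dB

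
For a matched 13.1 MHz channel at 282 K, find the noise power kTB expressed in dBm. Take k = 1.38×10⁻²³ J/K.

P_n = kTB = 1.38×10⁻²³ × 282 × 1.31×10⁷ = 5.10×10⁻¹⁴ W
In dBm: 10 log₁₀(5.10×10⁻¹⁴ / 10⁻³) = −102.9 dBm

−102.9 dBm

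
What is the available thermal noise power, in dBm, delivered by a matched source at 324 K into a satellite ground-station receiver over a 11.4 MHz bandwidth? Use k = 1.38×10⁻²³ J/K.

P_n = kTB = 1.38×10⁻²³ × 324 × 1.14×10⁷ = 5.10×10⁻¹⁴ W
In dBm: 10 log₁₀(5.10×10⁻¹⁴ / 10⁻³) = −102.9 dBm

−102.9 dBm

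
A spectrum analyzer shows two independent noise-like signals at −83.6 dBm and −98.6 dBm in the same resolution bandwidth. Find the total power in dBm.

Convert to linear, add, convert back:
P₁ = 4.37×10⁻¹² W, P₂ = 1.38×10⁻¹³ W
P_tot = 4.50×10⁻¹² W → 10 log₁₀(P_tot / 10⁻³) = −83.5 dBm

−83.5 dBm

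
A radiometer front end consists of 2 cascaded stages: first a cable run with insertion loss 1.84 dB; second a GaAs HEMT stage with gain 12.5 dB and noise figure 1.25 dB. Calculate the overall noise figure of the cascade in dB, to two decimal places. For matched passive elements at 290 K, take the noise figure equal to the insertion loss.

Convert to linear (a loss of L dB is a gain of −L dB): F_i = 10^(NF_i/10), G_i = 10^(G_i,dB/10)
  Stage 1: F_1 = 10^(1.84/10) = 1.528, G_1 = 10^(−1.84/10) = 0.6546
  Stage 2: F_2 = 10^(1.25/10) = 1.334, G_2 = 10^(12.5/10) = 17.78
Friis cascade:
  F = 1.528 + (1.334 − 1)/0.6546 = 2.037
NF = 10 log₁₀(2.037) = 3.09 dB

3.09 dB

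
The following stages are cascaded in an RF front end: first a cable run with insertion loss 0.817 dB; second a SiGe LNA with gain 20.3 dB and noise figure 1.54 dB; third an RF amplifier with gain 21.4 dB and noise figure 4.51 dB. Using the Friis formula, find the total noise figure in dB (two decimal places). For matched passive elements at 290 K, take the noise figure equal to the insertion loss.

2.41 dB

Convert to linear (a loss of L dB is a gain of −L dB): F_i = 10^(NF_i/10), G_i = 10^(G_i,dB/10)
  Stage 1: F_1 = 10^(0.817/10) = 1.207, G_1 = 10^(−0.817/10) = 0.8285
  Stage 2: F_2 = 10^(1.54/10) = 1.426, G_2 = 10^(20.3/10) = 107.2
  Stage 3: F_3 = 10^(4.51/10) = 2.825, G_3 = 10^(21.4/10) = 138.0
Friis cascade:
  F = 1.207 + (1.426 − 1)/0.8285 + (2.825 − 1)/88.78 = 1.741
NF = 10 log₁₀(1.741) = 2.41 dB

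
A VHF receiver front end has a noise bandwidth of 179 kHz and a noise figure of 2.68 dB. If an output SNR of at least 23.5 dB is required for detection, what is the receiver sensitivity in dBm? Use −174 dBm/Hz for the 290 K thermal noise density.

−95.3 dBm

Sensitivity = −174 + 10 log₁₀(B) + NF + SNR_min
= −174 + 52.53 + 2.68 + 23.5
= −95.29 dBm → −95.3 dBm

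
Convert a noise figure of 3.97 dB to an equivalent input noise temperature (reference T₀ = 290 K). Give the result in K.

F = 10^(3.97/10) = 2.49459
T_e = (F − 1)·T₀ = (2.49459 − 1) × 290 = 433 K

433 K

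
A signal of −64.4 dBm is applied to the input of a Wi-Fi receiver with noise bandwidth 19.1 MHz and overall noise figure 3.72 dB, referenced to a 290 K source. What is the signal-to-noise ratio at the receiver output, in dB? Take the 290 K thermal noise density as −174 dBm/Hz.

33.1 dB

Noise floor: N = −174 + 10 log₁₀(B) + NF
10 log₁₀(1.91×10⁷) = 72.81 dB
N = −174 + 72.81 + 3.72 = −97.47 dBm
SNR = P_sig − N = −64.4 − (−97.47) = 33.07 dB → 33.1 dB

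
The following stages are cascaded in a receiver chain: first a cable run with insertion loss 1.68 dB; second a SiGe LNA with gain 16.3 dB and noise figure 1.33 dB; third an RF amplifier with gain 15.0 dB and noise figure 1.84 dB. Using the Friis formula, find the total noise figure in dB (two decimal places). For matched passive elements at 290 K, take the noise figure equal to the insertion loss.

3.05 dB

Convert to linear (a loss of L dB is a gain of −L dB): F_i = 10^(NF_i/10), G_i = 10^(G_i,dB/10)
  Stage 1: F_1 = 10^(1.68/10) = 1.472, G_1 = 10^(−1.68/10) = 0.6792
  Stage 2: F_2 = 10^(1.33/10) = 1.358, G_2 = 10^(16.3/10) = 42.66
  Stage 3: F_3 = 10^(1.84/10) = 1.528, G_3 = 10^(15.0/10) = 31.62
Friis cascade:
  F = 1.472 + (1.358 − 1)/0.6792 + (1.528 − 1)/28.97 = 2.018
NF = 10 log₁₀(2.018) = 3.05 dB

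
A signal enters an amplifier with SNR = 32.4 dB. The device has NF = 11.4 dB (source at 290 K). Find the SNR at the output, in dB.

21.0 dB

By definition F = SNR_in/SNR_out, so in dB: SNR_out = SNR_in − NF
SNR_out = 32.4 − 11.4 = 21.0 dB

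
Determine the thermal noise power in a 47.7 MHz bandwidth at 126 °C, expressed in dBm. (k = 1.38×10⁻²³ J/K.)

T = 126 °C + 273.15 = 399.15 K
P_n = kTB = 1.38×10⁻²³ × 399.15 × 4.77×10⁷ = 2.63×10⁻¹³ W
In dBm: 10 log₁₀(2.63×10⁻¹³ / 10⁻³) = −95.8 dBm

−95.8 dBm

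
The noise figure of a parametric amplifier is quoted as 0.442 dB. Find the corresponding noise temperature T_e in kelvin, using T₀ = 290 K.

F = 10^(0.442/10) = 1.10713
T_e = (F − 1)·T₀ = (1.10713 − 1) × 290 = 31.1 K

31.1 K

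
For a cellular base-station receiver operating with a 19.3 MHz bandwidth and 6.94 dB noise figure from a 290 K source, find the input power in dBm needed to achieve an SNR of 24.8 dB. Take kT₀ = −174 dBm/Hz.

−69.4 dBm

Sensitivity = −174 + 10 log₁₀(B) + NF + SNR_min
= −174 + 72.86 + 6.94 + 24.8
= −69.40 dBm → −69.4 dBm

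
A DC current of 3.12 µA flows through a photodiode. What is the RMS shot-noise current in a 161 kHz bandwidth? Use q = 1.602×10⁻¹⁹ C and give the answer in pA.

401 pA

I_n = √(2qI·B)
2qI·B = 2 × 1.602×10⁻¹⁹ × 3.12×10⁻⁶ × 1.61×10⁵ = 1.61×10⁻¹⁹ A²
I_n = √(1.61×10⁻¹⁹) = 4.01×10⁻¹⁰ A = 401 pA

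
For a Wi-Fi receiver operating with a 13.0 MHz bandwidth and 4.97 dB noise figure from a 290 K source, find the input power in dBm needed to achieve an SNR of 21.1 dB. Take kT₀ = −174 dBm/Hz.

Sensitivity = −174 + 10 log₁₀(B) + NF + SNR_min
= −174 + 71.14 + 4.97 + 21.1
= −76.79 dBm → −76.8 dBm

−76.8 dBm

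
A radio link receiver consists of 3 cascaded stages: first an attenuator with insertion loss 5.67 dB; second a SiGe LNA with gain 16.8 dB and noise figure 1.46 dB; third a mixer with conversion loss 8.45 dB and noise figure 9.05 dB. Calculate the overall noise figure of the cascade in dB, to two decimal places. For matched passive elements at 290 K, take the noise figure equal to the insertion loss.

Convert to linear (a loss of L dB is a gain of −L dB): F_i = 10^(NF_i/10), G_i = 10^(G_i,dB/10)
  Stage 1: F_1 = 10^(5.67/10) = 3.690, G_1 = 10^(−5.67/10) = 0.2710
  Stage 2: F_2 = 10^(1.46/10) = 1.400, G_2 = 10^(16.8/10) = 47.86
  Stage 3: F_3 = 10^(9.05/10) = 8.035, G_3 = 10^(−8.45/10) = 0.1429
Friis cascade:
  F = 3.690 + (1.400 − 1)/0.2710 + (8.035 − 1)/12.97 = 5.707
NF = 10 log₁₀(5.707) = 7.56 dB

7.56 dB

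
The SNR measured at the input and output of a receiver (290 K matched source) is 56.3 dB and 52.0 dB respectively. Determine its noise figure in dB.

NF (dB) = SNR_in(dB) − SNR_out(dB) when the source is at T₀
NF = 56.3 − 52.0 = 4.3 dB

4.3 dB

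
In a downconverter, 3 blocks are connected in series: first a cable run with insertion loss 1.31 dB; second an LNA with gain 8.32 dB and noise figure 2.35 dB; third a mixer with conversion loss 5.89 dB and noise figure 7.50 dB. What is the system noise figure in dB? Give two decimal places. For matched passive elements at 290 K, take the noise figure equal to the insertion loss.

Convert to linear (a loss of L dB is a gain of −L dB): F_i = 10^(NF_i/10), G_i = 10^(G_i,dB/10)
  Stage 1: F_1 = 10^(1.31/10) = 1.352, G_1 = 10^(−1.31/10) = 0.7396
  Stage 2: F_2 = 10^(2.35/10) = 1.718, G_2 = 10^(8.32/10) = 6.792
  Stage 3: F_3 = 10^(7.50/10) = 5.623, G_3 = 10^(−5.89/10) = 0.2576
Friis cascade:
  F = 1.352 + (1.718 − 1)/0.7396 + (5.623 − 1)/5.023 = 3.243
NF = 10 log₁₀(3.243) = 5.11 dB

5.11 dB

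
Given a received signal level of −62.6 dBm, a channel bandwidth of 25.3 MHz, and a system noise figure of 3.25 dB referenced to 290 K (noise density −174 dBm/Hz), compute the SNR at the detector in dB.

34.1 dB

Noise floor: N = −174 + 10 log₁₀(B) + NF
10 log₁₀(2.53×10⁷) = 74.03 dB
N = −174 + 74.03 + 3.25 = −96.72 dBm
SNR = P_sig − N = −62.6 − (−96.72) = 34.12 dB → 34.1 dB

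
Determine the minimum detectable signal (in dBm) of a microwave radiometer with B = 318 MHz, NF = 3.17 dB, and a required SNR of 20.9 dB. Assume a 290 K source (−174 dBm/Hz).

−64.9 dBm

Sensitivity = −174 + 10 log₁₀(B) + NF + SNR_min
= −174 + 85.02 + 3.17 + 20.9
= −64.91 dBm → −64.9 dBm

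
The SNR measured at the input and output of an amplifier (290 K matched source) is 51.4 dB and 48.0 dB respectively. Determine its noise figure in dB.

NF (dB) = SNR_in(dB) − SNR_out(dB) when the source is at T₀
NF = 51.4 − 48.0 = 3.4 dB

3.4 dB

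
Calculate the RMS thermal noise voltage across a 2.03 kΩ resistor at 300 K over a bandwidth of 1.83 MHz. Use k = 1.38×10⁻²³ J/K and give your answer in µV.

7.84 µV

V_n = √(4kTRB)
4kTRB = 4 × 1.38×10⁻²³ × 300 × 2.03×10³ × 1.83×10⁶ = 6.15×10⁻¹¹ V²
V_n = √(6.15×10⁻¹¹) = 7.84×10⁻⁶ V = 7.84 µV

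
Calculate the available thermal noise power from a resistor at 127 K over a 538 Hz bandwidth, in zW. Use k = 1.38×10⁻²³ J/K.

P_n = kTB = 1.38×10⁻²³ × 127 × 5.38×10² = 9.43×10⁻¹⁹ W = 943 zW

943 zW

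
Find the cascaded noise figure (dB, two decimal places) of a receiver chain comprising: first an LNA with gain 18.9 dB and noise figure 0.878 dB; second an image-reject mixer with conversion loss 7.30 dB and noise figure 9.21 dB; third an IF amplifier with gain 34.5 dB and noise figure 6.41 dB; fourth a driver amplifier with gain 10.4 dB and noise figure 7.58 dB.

Convert to linear (a loss of L dB is a gain of −L dB): F_i = 10^(NF_i/10), G_i = 10^(G_i,dB/10)
  Stage 1: F_1 = 10^(0.878/10) = 1.224, G_1 = 10^(18.9/10) = 77.62
  Stage 2: F_2 = 10^(9.21/10) = 8.337, G_2 = 10^(−7.30/10) = 0.1862
  Stage 3: F_3 = 10^(6.41/10) = 4.375, G_3 = 10^(34.5/10) = 2818
  Stage 4: F_4 = 10^(7.58/10) = 5.728, G_4 = 10^(10.4/10) = 10.96
Friis cascade:
  F = 1.224 + (8.337 − 1)/77.62 + (4.375 − 1)/14.45 + (5.728 − 1)/4.074×10⁴ = 1.552
NF = 10 log₁₀(1.552) = 1.91 dB

1.91 dB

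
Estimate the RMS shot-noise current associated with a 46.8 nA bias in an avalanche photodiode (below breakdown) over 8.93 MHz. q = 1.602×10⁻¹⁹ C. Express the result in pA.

366 pA

I_n = √(2qI·B)
2qI·B = 2 × 1.602×10⁻¹⁹ × 4.68×10⁻⁸ × 8.93×10⁶ = 1.34×10⁻¹⁹ A²
I_n = √(1.34×10⁻¹⁹) = 3.66×10⁻¹⁰ A = 366 pA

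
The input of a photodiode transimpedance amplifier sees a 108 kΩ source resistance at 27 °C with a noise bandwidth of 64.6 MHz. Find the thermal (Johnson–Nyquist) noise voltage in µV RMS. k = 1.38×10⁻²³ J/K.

340 µV

T = 27 °C + 273.15 = 300.15 K
V_n = √(4kTRB)
4kTRB = 4 × 1.38×10⁻²³ × 300.15 × 1.08×10⁵ × 6.46×10⁷ = 1.16×10⁻⁷ V²
V_n = √(1.16×10⁻⁷) = 3.40×10⁻⁴ V = 340 µV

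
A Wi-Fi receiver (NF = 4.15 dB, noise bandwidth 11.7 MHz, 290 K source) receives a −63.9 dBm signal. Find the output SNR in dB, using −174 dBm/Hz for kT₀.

35.3 dB

Noise floor: N = −174 + 10 log₁₀(B) + NF
10 log₁₀(1.17×10⁷) = 70.68 dB
N = −174 + 70.68 + 4.15 = −99.17 dBm
SNR = P_sig − N = −63.9 − (−99.17) = 35.27 dB → 35.3 dB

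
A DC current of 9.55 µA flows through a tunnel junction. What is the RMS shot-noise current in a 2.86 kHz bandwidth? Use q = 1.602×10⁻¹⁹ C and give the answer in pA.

93.5 pA

I_n = √(2qI·B)
2qI·B = 2 × 1.602×10⁻¹⁹ × 9.55×10⁻⁶ × 2.86×10³ = 8.75×10⁻²¹ A²
I_n = √(8.75×10⁻²¹) = 9.35×10⁻¹¹ A = 93.5 pA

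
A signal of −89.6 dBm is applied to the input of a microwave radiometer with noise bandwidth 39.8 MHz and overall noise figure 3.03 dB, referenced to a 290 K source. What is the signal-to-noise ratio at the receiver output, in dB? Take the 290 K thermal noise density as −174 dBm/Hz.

Noise floor: N = −174 + 10 log₁₀(B) + NF
10 log₁₀(3.98×10⁷) = 76 dB
N = −174 + 76 + 3.03 = −94.97 dBm
SNR = P_sig − N = −89.6 − (−94.97) = 5.37 dB → 5.4 dB

5.4 dB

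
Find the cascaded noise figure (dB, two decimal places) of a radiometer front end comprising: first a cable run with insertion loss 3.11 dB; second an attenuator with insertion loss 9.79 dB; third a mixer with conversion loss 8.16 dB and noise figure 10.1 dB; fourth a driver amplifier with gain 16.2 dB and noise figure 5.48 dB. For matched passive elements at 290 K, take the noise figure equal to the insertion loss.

27.18 dB

Convert to linear (a loss of L dB is a gain of −L dB): F_i = 10^(NF_i/10), G_i = 10^(G_i,dB/10)
  Stage 1: F_1 = 10^(3.11/10) = 2.046, G_1 = 10^(−3.11/10) = 0.4887
  Stage 2: F_2 = 10^(9.79/10) = 9.528, G_2 = 10^(−9.79/10) = 0.1050
  Stage 3: F_3 = 10^(10.1/10) = 10.23, G_3 = 10^(−8.16/10) = 0.1528
  Stage 4: F_4 = 10^(5.48/10) = 3.532, G_4 = 10^(16.2/10) = 41.69
Friis cascade:
  F = 2.046 + (9.528 − 1)/0.4887 + (10.23 − 1)/0.05129 + (3.532 − 1)/0.007834 = 522.7
NF = 10 log₁₀(522.7) = 27.18 dB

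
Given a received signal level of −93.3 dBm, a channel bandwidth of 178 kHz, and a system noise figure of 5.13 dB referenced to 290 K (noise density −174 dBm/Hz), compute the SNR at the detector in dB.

23.1 dB

Noise floor: N = −174 + 10 log₁₀(B) + NF
10 log₁₀(1.78×10⁵) = 52.5 dB
N = −174 + 52.5 + 5.13 = −116.37 dBm
SNR = P_sig − N = −93.3 − (−116.37) = 23.07 dB → 23.1 dB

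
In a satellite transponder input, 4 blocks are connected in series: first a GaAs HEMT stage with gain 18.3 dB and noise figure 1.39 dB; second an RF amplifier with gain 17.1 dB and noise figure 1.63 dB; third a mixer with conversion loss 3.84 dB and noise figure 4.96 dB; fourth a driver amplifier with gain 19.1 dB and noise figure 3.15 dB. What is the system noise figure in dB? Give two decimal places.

1.42 dB

Convert to linear (a loss of L dB is a gain of −L dB): F_i = 10^(NF_i/10), G_i = 10^(G_i,dB/10)
  Stage 1: F_1 = 10^(1.39/10) = 1.377, G_1 = 10^(18.3/10) = 67.61
  Stage 2: F_2 = 10^(1.63/10) = 1.455, G_2 = 10^(17.1/10) = 51.29
  Stage 3: F_3 = 10^(4.96/10) = 3.133, G_3 = 10^(−3.84/10) = 0.4130
  Stage 4: F_4 = 10^(3.15/10) = 2.065, G_4 = 10^(19.1/10) = 81.28
Friis cascade:
  F = 1.377 + (1.455 − 1)/67.61 + (3.133 − 1)/3467 + (2.065 − 1)/1432 = 1.385
NF = 10 log₁₀(1.385) = 1.42 dB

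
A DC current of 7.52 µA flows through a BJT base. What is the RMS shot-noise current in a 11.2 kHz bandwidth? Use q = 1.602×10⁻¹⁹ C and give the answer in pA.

164 pA

I_n = √(2qI·B)
2qI·B = 2 × 1.602×10⁻¹⁹ × 7.52×10⁻⁶ × 1.12×10⁴ = 2.70×10⁻²⁰ A²
I_n = √(2.70×10⁻²⁰) = 1.64×10⁻¹⁰ A = 164 pA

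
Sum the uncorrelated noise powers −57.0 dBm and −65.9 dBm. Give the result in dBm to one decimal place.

−56.5 dBm

Convert to linear, add, convert back:
P₁ = 2.00×10⁻⁹ W, P₂ = 2.57×10⁻¹⁰ W
P_tot = 2.25×10⁻⁹ W → 10 log₁₀(P_tot / 10⁻³) = −56.5 dBm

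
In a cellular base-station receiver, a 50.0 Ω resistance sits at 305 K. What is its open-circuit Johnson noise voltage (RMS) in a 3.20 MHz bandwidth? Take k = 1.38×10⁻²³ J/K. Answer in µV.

V_n = √(4kTRB)
4kTRB = 4 × 1.38×10⁻²³ × 305 × 5.00×10¹ × 3.20×10⁶ = 2.69×10⁻¹² V²
V_n = √(2.69×10⁻¹²) = 1.64×10⁻⁶ V = 1.64 µV

1.64 µV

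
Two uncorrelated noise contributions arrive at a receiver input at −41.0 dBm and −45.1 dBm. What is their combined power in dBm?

−39.6 dBm

Convert to linear, add, convert back:
P₁ = 7.94×10⁻⁸ W, P₂ = 3.09×10⁻⁸ W
P_tot = 1.10×10⁻⁷ W → 10 log₁₀(P_tot / 10⁻³) = −39.6 dBm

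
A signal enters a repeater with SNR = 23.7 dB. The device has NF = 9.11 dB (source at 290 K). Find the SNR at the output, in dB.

14.59 dB

By definition F = SNR_in/SNR_out, so in dB: SNR_out = SNR_in − NF
SNR_out = 23.7 − 9.11 = 14.59 dB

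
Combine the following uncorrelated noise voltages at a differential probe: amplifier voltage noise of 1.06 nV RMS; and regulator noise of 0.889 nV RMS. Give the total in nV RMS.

1.38 nV

Uncorrelated sources add in power (mean-square): V_tot = √(ΣV_i²)
V_tot = √[(1.06×10⁻⁹)² + (8.89×10⁻¹⁰)²] = 1.38×10⁻⁹ V = 1.38 nV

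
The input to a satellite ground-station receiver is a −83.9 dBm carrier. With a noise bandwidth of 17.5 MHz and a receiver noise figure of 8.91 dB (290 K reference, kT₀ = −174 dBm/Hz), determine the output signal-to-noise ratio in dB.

Noise floor: N = −174 + 10 log₁₀(B) + NF
10 log₁₀(1.75×10⁷) = 72.43 dB
N = −174 + 72.43 + 8.91 = −92.66 dBm
SNR = P_sig − N = −83.9 − (−92.66) = 8.76 dB → 8.8 dB

8.8 dB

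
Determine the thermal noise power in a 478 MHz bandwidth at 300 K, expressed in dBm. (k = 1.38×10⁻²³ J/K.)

−87.0 dBm

P_n = kTB = 1.38×10⁻²³ × 300 × 4.78×10⁸ = 1.98×10⁻¹² W
In dBm: 10 log₁₀(1.98×10⁻¹² / 10⁻³) = −87.0 dBm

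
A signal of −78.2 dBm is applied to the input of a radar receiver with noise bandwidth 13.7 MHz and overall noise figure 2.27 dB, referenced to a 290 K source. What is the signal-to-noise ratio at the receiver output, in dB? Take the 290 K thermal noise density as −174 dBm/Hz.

Noise floor: N = −174 + 10 log₁₀(B) + NF
10 log₁₀(1.37×10⁷) = 71.37 dB
N = −174 + 71.37 + 2.27 = −100.36 dBm
SNR = P_sig − N = −78.2 − (−100.36) = 22.16 dB → 22.2 dB

22.2 dB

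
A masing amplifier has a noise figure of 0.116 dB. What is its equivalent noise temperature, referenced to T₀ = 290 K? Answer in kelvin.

F = 10^(0.116/10) = 1.02707
T_e = (F − 1)·T₀ = (1.02707 − 1) × 290 = 7.85 K

7.85 K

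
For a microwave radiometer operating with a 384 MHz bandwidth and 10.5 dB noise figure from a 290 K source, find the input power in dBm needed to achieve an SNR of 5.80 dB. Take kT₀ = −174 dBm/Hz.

Sensitivity = −174 + 10 log₁₀(B) + NF + SNR_min
= −174 + 85.84 + 10.5 + 5.80
= −71.86 dBm → −71.9 dBm

−71.9 dBm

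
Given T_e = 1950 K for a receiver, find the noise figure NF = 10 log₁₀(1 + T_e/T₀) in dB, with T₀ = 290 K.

8.88 dB

F = 1 + T_e/T₀ = 1 + 1950/290 = 7.72414
NF = 10 log₁₀(7.72414) = 8.88 dB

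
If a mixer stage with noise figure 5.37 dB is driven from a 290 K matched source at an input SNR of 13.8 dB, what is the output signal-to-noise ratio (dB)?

By definition F = SNR_in/SNR_out, so in dB: SNR_out = SNR_in − NF
SNR_out = 13.8 − 5.37 = 8.43 dB

8.43 dB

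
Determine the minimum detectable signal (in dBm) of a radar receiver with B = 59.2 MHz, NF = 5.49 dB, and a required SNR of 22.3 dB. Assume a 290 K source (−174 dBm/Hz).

Sensitivity = −174 + 10 log₁₀(B) + NF + SNR_min
= −174 + 77.72 + 5.49 + 22.3
= −68.49 dBm → −68.5 dBm

−68.5 dBm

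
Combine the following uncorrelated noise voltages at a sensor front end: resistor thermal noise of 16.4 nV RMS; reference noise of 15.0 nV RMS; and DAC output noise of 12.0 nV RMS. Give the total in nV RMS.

Uncorrelated sources add in power (mean-square): V_tot = √(ΣV_i²)
V_tot = √[(1.64×10⁻⁸)² + (1.50×10⁻⁸)² + (1.20×10⁻⁸)²] = 2.53×10⁻⁸ V = 25.3 nV

25.3 nV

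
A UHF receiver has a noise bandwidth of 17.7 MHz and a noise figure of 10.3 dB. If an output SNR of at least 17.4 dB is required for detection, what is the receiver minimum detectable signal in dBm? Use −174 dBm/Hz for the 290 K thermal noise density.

Sensitivity = −174 + 10 log₁₀(B) + NF + SNR_min
= −174 + 72.48 + 10.3 + 17.4
= −73.82 dBm → −73.8 dBm

−73.8 dBm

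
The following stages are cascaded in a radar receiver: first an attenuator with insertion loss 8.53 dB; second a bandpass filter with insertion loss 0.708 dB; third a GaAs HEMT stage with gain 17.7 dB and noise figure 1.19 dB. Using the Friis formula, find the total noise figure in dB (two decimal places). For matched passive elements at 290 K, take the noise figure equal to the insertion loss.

10.43 dB

Convert to linear (a loss of L dB is a gain of −L dB): F_i = 10^(NF_i/10), G_i = 10^(G_i,dB/10)
  Stage 1: F_1 = 10^(8.53/10) = 7.129, G_1 = 10^(−8.53/10) = 0.1403
  Stage 2: F_2 = 10^(0.708/10) = 1.177, G_2 = 10^(−0.708/10) = 0.8496
  Stage 3: F_3 = 10^(1.19/10) = 1.315, G_3 = 10^(17.7/10) = 58.88
Friis cascade:
  F = 7.129 + (1.177 − 1)/0.1403 + (1.315 − 1)/0.1192 = 11.04
NF = 10 log₁₀(11.04) = 10.43 dB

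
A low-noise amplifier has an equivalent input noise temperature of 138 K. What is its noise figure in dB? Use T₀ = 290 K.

F = 1 + T_e/T₀ = 1 + 138/290 = 1.47586
NF = 10 log₁₀(1.47586) = 1.69 dB

1.69 dB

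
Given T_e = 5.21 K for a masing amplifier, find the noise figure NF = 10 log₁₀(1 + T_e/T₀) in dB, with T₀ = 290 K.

0.077 dB

F = 1 + T_e/T₀ = 1 + 5.21/290 = 1.01797
NF = 10 log₁₀(1.01797) = 0.077 dB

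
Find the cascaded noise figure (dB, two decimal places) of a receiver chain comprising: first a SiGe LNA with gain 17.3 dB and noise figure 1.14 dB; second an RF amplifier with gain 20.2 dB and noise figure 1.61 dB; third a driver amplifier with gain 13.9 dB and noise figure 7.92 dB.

1.17 dB

Convert to linear (a loss of L dB is a gain of −L dB): F_i = 10^(NF_i/10), G_i = 10^(G_i,dB/10)
  Stage 1: F_1 = 10^(1.14/10) = 1.300, G_1 = 10^(17.3/10) = 53.70
  Stage 2: F_2 = 10^(1.61/10) = 1.449, G_2 = 10^(20.2/10) = 104.7
  Stage 3: F_3 = 10^(7.92/10) = 6.194, G_3 = 10^(13.9/10) = 24.55
Friis cascade:
  F = 1.300 + (1.449 − 1)/53.70 + (6.194 − 1)/5623 = 1.309
NF = 10 log₁₀(1.309) = 1.17 dB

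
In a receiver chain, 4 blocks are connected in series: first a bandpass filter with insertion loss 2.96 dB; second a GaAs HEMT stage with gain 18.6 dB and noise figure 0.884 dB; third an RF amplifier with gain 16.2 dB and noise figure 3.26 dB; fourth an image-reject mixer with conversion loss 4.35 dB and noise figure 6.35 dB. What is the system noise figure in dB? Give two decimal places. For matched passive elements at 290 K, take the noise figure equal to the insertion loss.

Convert to linear (a loss of L dB is a gain of −L dB): F_i = 10^(NF_i/10), G_i = 10^(G_i,dB/10)
  Stage 1: F_1 = 10^(2.96/10) = 1.977, G_1 = 10^(−2.96/10) = 0.5058
  Stage 2: F_2 = 10^(0.884/10) = 1.226, G_2 = 10^(18.6/10) = 72.44
  Stage 3: F_3 = 10^(3.26/10) = 2.118, G_3 = 10^(16.2/10) = 41.69
  Stage 4: F_4 = 10^(6.35/10) = 4.315, G_4 = 10^(−4.35/10) = 0.3673
Friis cascade:
  F = 1.977 + (1.226 − 1)/0.5058 + (2.118 − 1)/36.64 + (4.315 − 1)/1528 = 2.456
NF = 10 log₁₀(2.456) = 3.90 dB

3.90 dB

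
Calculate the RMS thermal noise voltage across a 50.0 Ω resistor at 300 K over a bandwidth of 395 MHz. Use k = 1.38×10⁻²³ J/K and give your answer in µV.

V_n = √(4kTRB)
4kTRB = 4 × 1.38×10⁻²³ × 300 × 5.00×10¹ × 3.95×10⁸ = 3.27×10⁻¹⁰ V²
V_n = √(3.27×10⁻¹⁰) = 1.81×10⁻⁵ V = 18.1 µV

18.1 µV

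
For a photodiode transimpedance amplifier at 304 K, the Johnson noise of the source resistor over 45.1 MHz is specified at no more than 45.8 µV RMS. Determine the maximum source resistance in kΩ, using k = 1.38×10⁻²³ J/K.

Johnson–Nyquist: V_n = √(4kTRB) ⇒ R = V_n² / (4kTB)
4kTB = 4 × 1.38×10⁻²³ × 304 × 4.51×10⁷ = 7.57×10⁻¹³
R = (4.58×10⁻⁵)² / 7.57×10⁻¹³ = 2.77×10³ Ω = 2.77 kΩ

2.77 kΩ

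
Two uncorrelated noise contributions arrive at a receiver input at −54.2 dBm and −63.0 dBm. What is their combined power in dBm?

Convert to linear, add, convert back:
P₁ = 3.80×10⁻⁹ W, P₂ = 5.01×10⁻¹⁰ W
P_tot = 4.30×10⁻⁹ W → 10 log₁₀(P_tot / 10⁻³) = −53.7 dBm

−53.7 dBm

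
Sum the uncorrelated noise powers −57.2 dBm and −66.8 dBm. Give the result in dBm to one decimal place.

Convert to linear, add, convert back:
P₁ = 1.91×10⁻⁹ W, P₂ = 2.09×10⁻¹⁰ W
P_tot = 2.11×10⁻⁹ W → 10 log₁₀(P_tot / 10⁻³) = −56.7 dBm

−56.7 dBm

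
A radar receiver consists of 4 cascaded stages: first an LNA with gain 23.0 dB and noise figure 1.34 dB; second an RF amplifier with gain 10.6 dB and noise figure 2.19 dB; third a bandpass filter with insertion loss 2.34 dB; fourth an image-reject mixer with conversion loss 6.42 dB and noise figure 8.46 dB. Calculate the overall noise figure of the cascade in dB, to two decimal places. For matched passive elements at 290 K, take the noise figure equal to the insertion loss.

1.37 dB

Convert to linear (a loss of L dB is a gain of −L dB): F_i = 10^(NF_i/10), G_i = 10^(G_i,dB/10)
  Stage 1: F_1 = 10^(1.34/10) = 1.361, G_1 = 10^(23.0/10) = 199.5
  Stage 2: F_2 = 10^(2.19/10) = 1.656, G_2 = 10^(10.6/10) = 11.48
  Stage 3: F_3 = 10^(2.34/10) = 1.714, G_3 = 10^(−2.34/10) = 0.5834
  Stage 4: F_4 = 10^(8.46/10) = 7.015, G_4 = 10^(−6.42/10) = 0.2280
Friis cascade:
  F = 1.361 + (1.656 − 1)/199.5 + (1.714 − 1)/2291 + (7.015 − 1)/1337 = 1.370
NF = 10 log₁₀(1.370) = 1.37 dB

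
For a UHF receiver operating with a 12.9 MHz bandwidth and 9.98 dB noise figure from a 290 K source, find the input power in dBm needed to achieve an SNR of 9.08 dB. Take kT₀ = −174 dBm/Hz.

−83.8 dBm

Sensitivity = −174 + 10 log₁₀(B) + NF + SNR_min
= −174 + 71.11 + 9.98 + 9.08
= −83.83 dBm → −83.8 dBm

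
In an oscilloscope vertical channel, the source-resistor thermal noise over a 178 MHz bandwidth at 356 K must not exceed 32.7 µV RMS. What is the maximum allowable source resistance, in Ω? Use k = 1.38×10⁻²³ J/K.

Johnson–Nyquist: V_n = √(4kTRB) ⇒ R = V_n² / (4kTB)
4kTB = 4 × 1.38×10⁻²³ × 356 × 1.78×10⁸ = 3.50×10⁻¹²
R = (3.27×10⁻⁵)² / 3.50×10⁻¹² = 3.06×10² Ω = 306 Ω

306 Ω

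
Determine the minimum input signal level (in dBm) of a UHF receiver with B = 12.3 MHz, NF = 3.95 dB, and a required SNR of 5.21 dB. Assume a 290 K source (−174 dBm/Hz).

Sensitivity = −174 + 10 log₁₀(B) + NF + SNR_min
= −174 + 70.9 + 3.95 + 5.21
= −93.94 dBm → −93.9 dBm

−93.9 dBm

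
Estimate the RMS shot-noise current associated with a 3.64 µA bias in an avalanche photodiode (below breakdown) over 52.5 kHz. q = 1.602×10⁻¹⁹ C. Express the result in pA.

247 pA

I_n = √(2qI·B)
2qI·B = 2 × 1.602×10⁻¹⁹ × 3.64×10⁻⁶ × 5.25×10⁴ = 6.12×10⁻²⁰ A²
I_n = √(6.12×10⁻²⁰) = 2.47×10⁻¹⁰ A = 247 pA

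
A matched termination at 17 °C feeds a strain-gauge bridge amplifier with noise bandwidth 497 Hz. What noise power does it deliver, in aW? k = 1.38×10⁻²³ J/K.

T = 17 °C + 273.15 = 290.15 K
P_n = kTB = 1.38×10⁻²³ × 290.15 × 4.97×10² = 1.99×10⁻¹⁸ W = 1.99 aW

1.99 aW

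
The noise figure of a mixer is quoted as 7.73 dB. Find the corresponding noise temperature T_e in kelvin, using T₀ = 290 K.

1429 K

F = 10^(7.73/10) = 5.92925
T_e = (F − 1)·T₀ = (5.92925 − 1) × 290 = 1429 K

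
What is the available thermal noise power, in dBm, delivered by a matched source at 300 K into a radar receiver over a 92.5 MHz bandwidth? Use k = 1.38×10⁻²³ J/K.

−94.2 dBm

P_n = kTB = 1.38×10⁻²³ × 300 × 9.25×10⁷ = 3.83×10⁻¹³ W
In dBm: 10 log₁₀(3.83×10⁻¹³ / 10⁻³) = −94.2 dBm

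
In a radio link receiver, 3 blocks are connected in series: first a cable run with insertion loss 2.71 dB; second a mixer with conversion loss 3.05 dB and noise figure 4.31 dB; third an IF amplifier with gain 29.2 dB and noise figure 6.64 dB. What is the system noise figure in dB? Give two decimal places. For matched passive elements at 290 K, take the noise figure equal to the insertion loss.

12.71 dB

Convert to linear (a loss of L dB is a gain of −L dB): F_i = 10^(NF_i/10), G_i = 10^(G_i,dB/10)
  Stage 1: F_1 = 10^(2.71/10) = 1.866, G_1 = 10^(−2.71/10) = 0.5358
  Stage 2: F_2 = 10^(4.31/10) = 2.698, G_2 = 10^(−3.05/10) = 0.4955
  Stage 3: F_3 = 10^(6.64/10) = 4.613, G_3 = 10^(29.2/10) = 831.8
Friis cascade:
  F = 1.866 + (2.698 − 1)/0.5358 + (4.613 − 1)/0.2655 = 18.65
NF = 10 log₁₀(18.65) = 12.71 dB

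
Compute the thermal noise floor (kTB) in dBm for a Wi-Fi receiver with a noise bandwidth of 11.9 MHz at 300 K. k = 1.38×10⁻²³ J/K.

−103.1 dBm

P_n = kTB = 1.38×10⁻²³ × 300 × 1.19×10⁷ = 4.93×10⁻¹⁴ W
In dBm: 10 log₁₀(4.93×10⁻¹⁴ / 10⁻³) = −103.1 dBm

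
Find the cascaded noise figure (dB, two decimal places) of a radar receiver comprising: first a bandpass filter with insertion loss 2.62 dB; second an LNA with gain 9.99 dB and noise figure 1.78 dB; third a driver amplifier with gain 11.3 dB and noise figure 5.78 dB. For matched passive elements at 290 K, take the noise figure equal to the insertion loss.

Convert to linear (a loss of L dB is a gain of −L dB): F_i = 10^(NF_i/10), G_i = 10^(G_i,dB/10)
  Stage 1: F_1 = 10^(2.62/10) = 1.828, G_1 = 10^(−2.62/10) = 0.5470
  Stage 2: F_2 = 10^(1.78/10) = 1.507, G_2 = 10^(9.99/10) = 9.977
  Stage 3: F_3 = 10^(5.78/10) = 3.784, G_3 = 10^(11.3/10) = 13.49
Friis cascade:
  F = 1.828 + (1.507 − 1)/0.5470 + (3.784 − 1)/5.458 = 3.264
NF = 10 log₁₀(3.264) = 5.14 dB

5.14 dB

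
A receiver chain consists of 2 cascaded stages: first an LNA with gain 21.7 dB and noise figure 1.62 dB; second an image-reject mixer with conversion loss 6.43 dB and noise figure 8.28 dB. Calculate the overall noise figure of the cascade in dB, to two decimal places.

1.73 dB

Convert to linear (a loss of L dB is a gain of −L dB): F_i = 10^(NF_i/10), G_i = 10^(G_i,dB/10)
  Stage 1: F_1 = 10^(1.62/10) = 1.452, G_1 = 10^(21.7/10) = 147.9
  Stage 2: F_2 = 10^(8.28/10) = 6.730, G_2 = 10^(−6.43/10) = 0.2275
Friis cascade:
  F = 1.452 + (6.730 − 1)/147.9 = 1.491
NF = 10 log₁₀(1.491) = 1.73 dB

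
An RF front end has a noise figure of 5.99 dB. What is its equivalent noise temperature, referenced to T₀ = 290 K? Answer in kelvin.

862 K

F = 10^(5.99/10) = 3.97192
T_e = (F − 1)·T₀ = (3.97192 − 1) × 290 = 862 K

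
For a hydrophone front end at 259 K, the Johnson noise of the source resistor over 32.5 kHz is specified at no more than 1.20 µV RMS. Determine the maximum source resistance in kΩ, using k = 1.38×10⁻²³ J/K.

3.10 kΩ

Johnson–Nyquist: V_n = √(4kTRB) ⇒ R = V_n² / (4kTB)
4kTB = 4 × 1.38×10⁻²³ × 259 × 3.25×10⁴ = 4.65×10⁻¹⁶
R = (1.20×10⁻⁶)² / 4.65×10⁻¹⁶ = 3.10×10³ Ω = 3.10 kΩ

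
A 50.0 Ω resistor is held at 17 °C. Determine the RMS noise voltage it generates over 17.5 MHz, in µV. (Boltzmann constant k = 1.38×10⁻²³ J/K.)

T = 17 °C + 273.15 = 290.15 K
V_n = √(4kTRB)
4kTRB = 4 × 1.38×10⁻²³ × 290.15 × 5.00×10¹ × 1.75×10⁷ = 1.40×10⁻¹¹ V²
V_n = √(1.40×10⁻¹¹) = 3.74×10⁻⁶ V = 3.74 µV

3.74 µV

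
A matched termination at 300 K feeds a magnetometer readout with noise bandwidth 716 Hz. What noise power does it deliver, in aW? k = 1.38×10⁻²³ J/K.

2.96 aW

P_n = kTB = 1.38×10⁻²³ × 300 × 7.16×10² = 2.96×10⁻¹⁸ W = 2.96 aW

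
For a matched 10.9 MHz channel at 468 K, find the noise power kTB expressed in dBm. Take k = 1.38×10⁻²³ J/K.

−101.5 dBm

P_n = kTB = 1.38×10⁻²³ × 468 × 1.09×10⁷ = 7.04×10⁻¹⁴ W
In dBm: 10 log₁₀(7.04×10⁻¹⁴ / 10⁻³) = −101.5 dBm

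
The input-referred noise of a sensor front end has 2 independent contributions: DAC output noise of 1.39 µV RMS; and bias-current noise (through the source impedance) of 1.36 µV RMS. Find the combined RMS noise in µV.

1.94 µV

Uncorrelated sources add in power (mean-square): V_tot = √(ΣV_i²)
V_tot = √[(1.39×10⁻⁶)² + (1.36×10⁻⁶)²] = 1.94×10⁻⁶ V = 1.94 µV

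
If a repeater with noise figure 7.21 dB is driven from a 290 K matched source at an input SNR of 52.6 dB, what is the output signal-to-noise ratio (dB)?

By definition F = SNR_in/SNR_out, so in dB: SNR_out = SNR_in − NF
SNR_out = 52.6 − 7.21 = 45.39 dB

45.39 dB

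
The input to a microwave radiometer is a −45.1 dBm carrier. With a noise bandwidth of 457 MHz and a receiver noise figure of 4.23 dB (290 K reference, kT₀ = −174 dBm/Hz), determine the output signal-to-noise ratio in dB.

Noise floor: N = −174 + 10 log₁₀(B) + NF
10 log₁₀(4.57×10⁸) = 86.6 dB
N = −174 + 86.6 + 4.23 = −83.17 dBm
SNR = P_sig − N = −45.1 − (−83.17) = 38.07 dB → 38.1 dB

38.1 dB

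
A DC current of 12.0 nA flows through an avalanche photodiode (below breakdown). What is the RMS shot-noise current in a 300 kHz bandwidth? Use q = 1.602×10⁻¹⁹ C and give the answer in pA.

I_n = √(2qI·B)
2qI·B = 2 × 1.602×10⁻¹⁹ × 1.20×10⁻⁸ × 3.00×10⁵ = 1.15×10⁻²¹ A²
I_n = √(1.15×10⁻²¹) = 3.40×10⁻¹¹ A = 34.0 pA

34.0 pA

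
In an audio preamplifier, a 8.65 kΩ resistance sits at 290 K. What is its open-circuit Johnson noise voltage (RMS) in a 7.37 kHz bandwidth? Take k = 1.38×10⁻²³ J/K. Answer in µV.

1.01 µV

V_n = √(4kTRB)
4kTRB = 4 × 1.38×10⁻²³ × 290 × 8.65×10³ × 7.37×10³ = 1.02×10⁻¹² V²
V_n = √(1.02×10⁻¹²) = 1.01×10⁻⁶ V = 1.01 µV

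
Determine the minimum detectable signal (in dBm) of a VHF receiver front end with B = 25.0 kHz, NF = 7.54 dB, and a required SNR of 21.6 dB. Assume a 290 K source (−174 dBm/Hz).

Sensitivity = −174 + 10 log₁₀(B) + NF + SNR_min
= −174 + 43.98 + 7.54 + 21.6
= −100.88 dBm → −100.9 dBm

−100.9 dBm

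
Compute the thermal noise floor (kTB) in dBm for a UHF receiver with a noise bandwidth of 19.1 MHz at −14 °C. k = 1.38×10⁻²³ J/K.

−101.7 dBm

T = −14 °C + 273.15 = 259.15 K
P_n = kTB = 1.38×10⁻²³ × 259.15 × 1.91×10⁷ = 6.83×10⁻¹⁴ W
In dBm: 10 log₁₀(6.83×10⁻¹⁴ / 10⁻³) = −101.7 dBm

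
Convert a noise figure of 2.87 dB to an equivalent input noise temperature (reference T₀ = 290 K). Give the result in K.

272 K

F = 10^(2.87/10) = 1.93642
T_e = (F − 1)·T₀ = (1.93642 − 1) × 290 = 272 K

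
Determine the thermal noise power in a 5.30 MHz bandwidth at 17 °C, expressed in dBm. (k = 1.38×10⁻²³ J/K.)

T = 17 °C + 273.15 = 290.15 K
P_n = kTB = 1.38×10⁻²³ × 290.15 × 5.30×10⁶ = 2.12×10⁻¹⁴ W
In dBm: 10 log₁₀(2.12×10⁻¹⁴ / 10⁻³) = −106.7 dBm

−106.7 dBm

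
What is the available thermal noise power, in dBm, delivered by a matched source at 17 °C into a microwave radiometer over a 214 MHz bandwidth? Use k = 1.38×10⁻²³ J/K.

T = 17 °C + 273.15 = 290.15 K
P_n = kTB = 1.38×10⁻²³ × 290.15 × 2.14×10⁸ = 8.57×10⁻¹³ W
In dBm: 10 log₁₀(8.57×10⁻¹³ / 10⁻³) = −90.7 dBm

−90.7 dBm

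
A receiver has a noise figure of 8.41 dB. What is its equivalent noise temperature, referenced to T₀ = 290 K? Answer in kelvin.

F = 10^(8.41/10) = 6.93426
T_e = (F − 1)·T₀ = (6.93426 − 1) × 290 = 1721 K

1721 K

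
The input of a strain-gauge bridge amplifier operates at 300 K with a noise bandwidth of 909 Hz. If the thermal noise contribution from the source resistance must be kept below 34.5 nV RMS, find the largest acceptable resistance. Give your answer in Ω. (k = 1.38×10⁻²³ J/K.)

Johnson–Nyquist: V_n = √(4kTRB) ⇒ R = V_n² / (4kTB)
4kTB = 4 × 1.38×10⁻²³ × 300 × 9.09×10² = 1.51×10⁻¹⁷
R = (3.45×10⁻⁸)² / 1.51×10⁻¹⁷ = 7.91×10¹ Ω = 79.1 Ω

79.1 Ω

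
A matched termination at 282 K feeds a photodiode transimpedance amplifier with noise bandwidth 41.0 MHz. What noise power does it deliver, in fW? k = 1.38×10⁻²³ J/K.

160 fW

P_n = kTB = 1.38×10⁻²³ × 282 × 4.10×10⁷ = 1.60×10⁻¹³ W = 160 fW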